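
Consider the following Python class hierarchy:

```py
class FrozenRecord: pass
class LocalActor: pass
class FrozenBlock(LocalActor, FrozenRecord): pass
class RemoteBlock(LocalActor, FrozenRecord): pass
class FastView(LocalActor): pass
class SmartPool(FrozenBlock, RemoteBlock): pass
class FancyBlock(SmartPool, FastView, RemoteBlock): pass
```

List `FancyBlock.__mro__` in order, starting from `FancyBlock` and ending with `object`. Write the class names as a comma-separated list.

FancyBlock, SmartPool, FrozenBlock, FastView, RemoteBlock, LocalActor, FrozenRecord, object

L[FancyBlock] = FancyBlock + merge(L[SmartPool], L[FastView], L[RemoteBlock], [SmartPool FastView RemoteBlock])
  take SmartPool:  [SmartPool FrozenBlock RemoteBlock LocalActor FrozenRecord object] + [FastView LocalActor object] + [RemoteBlock LocalActor FrozenRecord object] + [SmartPool FastView RemoteBlock]
  take FrozenBlock:  [FrozenBlock RemoteBlock LocalActor FrozenRecord object] + [FastView LocalActor object] + [RemoteBlock LocalActor FrozenRecord object] + [FastView RemoteBlock]
  take FastView:  [RemoteBlock LocalActor FrozenRecord object] + [FastView LocalActor object] + [RemoteBlock LocalActor FrozenRecord object] + [FastView RemoteBlock]
  take RemoteBlock:  [RemoteBlock LocalActor FrozenRecord object] + [LocalActor object] + [RemoteBlock LocalActor FrozenRecord object] + [RemoteBlock]
  take LocalActor:  [LocalActor FrozenRecord object] + [LocalActor object] + [LocalActor FrozenRecord object]
  take FrozenRecord:  [FrozenRecord object] + [object] + [FrozenRecord object]
  take object:  [object] + [object] + [object]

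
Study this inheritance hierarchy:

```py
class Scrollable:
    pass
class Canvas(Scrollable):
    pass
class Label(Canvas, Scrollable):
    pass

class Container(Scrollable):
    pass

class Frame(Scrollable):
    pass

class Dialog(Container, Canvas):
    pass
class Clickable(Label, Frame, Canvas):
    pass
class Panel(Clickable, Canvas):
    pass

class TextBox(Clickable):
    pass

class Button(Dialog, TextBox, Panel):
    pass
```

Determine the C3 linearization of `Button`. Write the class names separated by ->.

Button -> Dialog -> Container -> TextBox -> Panel -> Clickable -> Label -> Frame -> Canvas -> Scrollable -> object

L[Button] = Button + merge(L[Dialog], L[TextBox], L[Panel], [Dialog TextBox Panel])
  take Dialog:  [Dialog Container Canvas Scrollable object] + [TextBox Clickable Label Frame Canvas Scrollable object] + [Panel Clickable Label Frame Canvas Scrollable object] + [Dialog TextBox Panel]
  take Container:  [Container Canvas Scrollable object] + [TextBox Clickable Label Frame Canvas Scrollable object] + [Panel Clickable Label Frame Canvas Scrollable object] + [TextBox Panel]
  take TextBox:  [Canvas Scrollable object] + [TextBox Clickable Label Frame Canvas Scrollable object] + [Panel Clickable Label Frame Canvas Scrollable object] + [TextBox Panel]
  take Panel:  [Canvas Scrollable object] + [Clickable Label Frame Canvas Scrollable object] + [Panel Clickable Label Frame Canvas Scrollable object] + [Panel]
  take Clickable:  [Canvas Scrollable object] + [Clickable Label Frame Canvas Scrollable object] + [Clickable Label Frame Canvas Scrollable object]
  take Label:  [Canvas Scrollable object] + [Label Frame Canvas Scrollable object] + [Label Frame Canvas Scrollable object]
  take Frame:  [Canvas Scrollable object] + [Frame Canvas Scrollable object] + [Frame Canvas Scrollable object]
  take Canvas:  [Canvas Scrollable object] + [Canvas Scrollable object] + [Canvas Scrollable object]
  take Scrollable:  [Scrollable object] + [Scrollable object] + [Scrollable object]
  take object:  [object] + [object] + [object]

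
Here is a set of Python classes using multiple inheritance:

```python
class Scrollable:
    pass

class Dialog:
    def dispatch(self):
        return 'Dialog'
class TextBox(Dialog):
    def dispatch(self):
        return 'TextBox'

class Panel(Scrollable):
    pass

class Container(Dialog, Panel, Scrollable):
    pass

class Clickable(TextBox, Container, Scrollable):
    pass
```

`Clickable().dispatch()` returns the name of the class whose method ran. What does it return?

L[Clickable] = Clickable + merge(L[TextBox], L[Container], L[Scrollable], [TextBox Container Scrollable])
  take TextBox:  [TextBox Dialog object] + [Container Dialog Panel Scrollable object] + [Scrollable object] + [TextBox Container Scrollable]
  take Container:  [Dialog object] + [Container Dialog Panel Scrollable object] + [Scrollable object] + [Container Scrollable]
  take Dialog:  [Dialog object] + [Dialog Panel Scrollable object] + [Scrollable object] + [Scrollable]
  take Panel:  [object] + [Panel Scrollable object] + [Scrollable object] + [Scrollable]
  take Scrollable:  [object] + [Scrollable object] + [Scrollable object] + [Scrollable]
  take object:  [object] + [object] + [object]
MRO: Clickable TextBox Container Dialog Panel Scrollable object
dispatch is defined in: Dialog, TextBox. First along the MRO is TextBox.

TextBox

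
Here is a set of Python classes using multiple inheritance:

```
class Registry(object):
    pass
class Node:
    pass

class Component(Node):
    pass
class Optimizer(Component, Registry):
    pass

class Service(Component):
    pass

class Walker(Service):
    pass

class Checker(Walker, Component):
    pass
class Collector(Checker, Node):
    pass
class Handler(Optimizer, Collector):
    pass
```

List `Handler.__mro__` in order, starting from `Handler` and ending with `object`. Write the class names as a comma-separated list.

Handler, Optimizer, Collector, Checker, Walker, Service, Component, Node, Registry, object

L[Handler] = Handler + merge(L[Optimizer], L[Collector], [Optimizer Collector])
  take Optimizer:  [Optimizer Component Node Registry object] + [Collector Checker Walker Service Component Node object] + [Optimizer Collector]
  take Collector:  [Component Node Registry object] + [Collector Checker Walker Service Component Node object] + [Collector]
  take Checker:  [Component Node Registry object] + [Checker Walker Service Component Node object]
  take Walker:  [Component Node Registry object] + [Walker Service Component Node object]
  take Service:  [Component Node Registry object] + [Service Component Node object]
  take Component:  [Component Node Registry object] + [Component Node object]
  take Node:  [Node Registry object] + [Node object]
  take Registry:  [Registry object] + [object]
  take object:  [object] + [object]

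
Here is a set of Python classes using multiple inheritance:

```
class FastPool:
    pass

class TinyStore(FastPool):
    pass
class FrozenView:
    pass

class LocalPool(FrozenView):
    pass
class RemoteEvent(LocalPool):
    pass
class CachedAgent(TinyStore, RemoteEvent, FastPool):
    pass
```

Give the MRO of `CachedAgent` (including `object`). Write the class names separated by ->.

L[CachedAgent] = CachedAgent + merge(L[TinyStore], L[RemoteEvent], L[FastPool], [TinyStore RemoteEvent FastPool])
  take TinyStore:  [TinyStore FastPool object] + [RemoteEvent LocalPool FrozenView object] + [FastPool object] + [TinyStore RemoteEvent FastPool]
  take RemoteEvent:  [FastPool object] + [RemoteEvent LocalPool FrozenView object] + [FastPool object] + [RemoteEvent FastPool]
  take FastPool:  [FastPool object] + [LocalPool FrozenView object] + [FastPool object] + [FastPool]
  take LocalPool:  [object] + [LocalPool FrozenView object] + [object]
  take FrozenView:  [object] + [FrozenView object] + [object]
  take object:  [object] + [object] + [object]

CachedAgent -> TinyStore -> RemoteEvent -> FastPool -> LocalPool -> FrozenView -> object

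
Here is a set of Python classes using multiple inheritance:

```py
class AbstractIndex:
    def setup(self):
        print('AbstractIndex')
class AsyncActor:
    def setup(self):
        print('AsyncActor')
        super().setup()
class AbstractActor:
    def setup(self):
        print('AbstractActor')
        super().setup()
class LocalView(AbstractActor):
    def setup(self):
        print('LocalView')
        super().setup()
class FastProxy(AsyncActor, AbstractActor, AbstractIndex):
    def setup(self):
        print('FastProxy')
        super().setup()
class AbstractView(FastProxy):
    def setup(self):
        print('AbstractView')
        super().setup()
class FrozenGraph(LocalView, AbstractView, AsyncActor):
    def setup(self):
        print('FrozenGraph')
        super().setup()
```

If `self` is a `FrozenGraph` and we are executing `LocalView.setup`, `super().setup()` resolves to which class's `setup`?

L[FrozenGraph] = FrozenGraph + merge(L[LocalView], L[AbstractView], L[AsyncActor], [LocalView AbstractView AsyncActor])
  take LocalView:  [LocalView AbstractActor object] + [AbstractView FastProxy AsyncActor AbstractActor AbstractIndex object] + [AsyncActor object] + [LocalView AbstractView AsyncActor]
  take AbstractView:  [AbstractActor object] + [AbstractView FastProxy AsyncActor AbstractActor AbstractIndex object] + [AsyncActor object] + [AbstractView AsyncActor]
  take FastProxy:  [AbstractActor object] + [FastProxy AsyncActor AbstractActor AbstractIndex object] + [AsyncActor object] + [AsyncActor]
  take AsyncActor:  [AbstractActor object] + [AsyncActor AbstractActor AbstractIndex object] + [AsyncActor object] + [AsyncActor]
  take AbstractActor:  [AbstractActor object] + [AbstractActor AbstractIndex object] + [object]
  take AbstractIndex:  [object] + [AbstractIndex object] + [object]
  take object:  [object] + [object] + [object]
MRO: FrozenGraph LocalView AbstractView FastProxy AsyncActor AbstractActor AbstractIndex object
super() in LocalView.setup on a FrozenGraph instance goes to the class after LocalView in FrozenGraph's MRO: AbstractView.

AbstractView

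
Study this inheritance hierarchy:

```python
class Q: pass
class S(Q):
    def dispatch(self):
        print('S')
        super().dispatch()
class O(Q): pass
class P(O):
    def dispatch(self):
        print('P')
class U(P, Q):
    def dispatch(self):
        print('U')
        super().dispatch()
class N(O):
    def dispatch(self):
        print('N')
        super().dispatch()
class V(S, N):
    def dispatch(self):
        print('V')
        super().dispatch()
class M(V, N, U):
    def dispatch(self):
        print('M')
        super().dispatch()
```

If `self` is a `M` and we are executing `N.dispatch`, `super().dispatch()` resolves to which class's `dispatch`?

U

L[M] = M + merge(L[V], L[N], L[U], [V N U])
  take V:  [V S N O Q object] + [N O Q object] + [U P O Q object] + [V N U]
  take S:  [S N O Q object] + [N O Q object] + [U P O Q object] + [N U]
  take N:  [N O Q object] + [N O Q object] + [U P O Q object] + [N U]
  take U:  [O Q object] + [O Q object] + [U P O Q object] + [U]
  take P:  [O Q object] + [O Q object] + [P O Q object]
  take O:  [O Q object] + [O Q object] + [O Q object]
  take Q:  [Q object] + [Q object] + [Q object]
  take object:  [object] + [object] + [object]
MRO: M V S N U P O Q object
super() in N.dispatch on a M instance goes to the class after N in M's MRO: U.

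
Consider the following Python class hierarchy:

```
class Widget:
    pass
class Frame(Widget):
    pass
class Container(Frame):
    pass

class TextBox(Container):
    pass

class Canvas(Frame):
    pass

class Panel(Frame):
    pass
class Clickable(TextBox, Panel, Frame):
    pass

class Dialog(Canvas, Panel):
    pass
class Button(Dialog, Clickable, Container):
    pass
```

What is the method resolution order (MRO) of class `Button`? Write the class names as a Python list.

L[Button] = Button + merge(L[Dialog], L[Clickable], L[Container], [Dialog Clickable Container])
  take Dialog:  [Dialog Canvas Panel Frame Widget object] + [Clickable TextBox Container Panel Frame Widget object] + [Container Frame Widget object] + [Dialog Clickable Container]
  take Canvas:  [Canvas Panel Frame Widget object] + [Clickable TextBox Container Panel Frame Widget object] + [Container Frame Widget object] + [Clickable Container]
  take Clickable:  [Panel Frame Widget object] + [Clickable TextBox Container Panel Frame Widget object] + [Container Frame Widget object] + [Clickable Container]
  take TextBox:  [Panel Frame Widget object] + [TextBox Container Panel Frame Widget object] + [Container Frame Widget object] + [Container]
  take Container:  [Panel Frame Widget object] + [Container Panel Frame Widget object] + [Container Frame Widget object] + [Container]
  take Panel:  [Panel Frame Widget object] + [Panel Frame Widget object] + [Frame Widget object]
  take Frame:  [Frame Widget object] + [Frame Widget object] + [Frame Widget object]
  take Widget:  [Widget object] + [Widget object] + [Widget object]
  take object:  [object] + [object] + [object]

[Button, Dialog, Canvas, Clickable, TextBox, Container, Panel, Frame, Widget, object]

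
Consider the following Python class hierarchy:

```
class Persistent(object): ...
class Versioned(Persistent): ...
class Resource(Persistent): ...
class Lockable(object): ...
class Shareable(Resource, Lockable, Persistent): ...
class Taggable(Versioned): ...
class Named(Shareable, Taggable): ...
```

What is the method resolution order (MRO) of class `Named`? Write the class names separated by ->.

Named -> Shareable -> Resource -> Lockable -> Taggable -> Versioned -> Persistent -> object

L[Named] = Named + merge(L[Shareable], L[Taggable], [Shareable Taggable])
  take Shareable:  [Shareable Resource Lockable Persistent object] + [Taggable Versioned Persistent object] + [Shareable Taggable]
  take Resource:  [Resource Lockable Persistent object] + [Taggable Versioned Persistent object] + [Taggable]
  take Lockable:  [Lockable Persistent object] + [Taggable Versioned Persistent object] + [Taggable]
  take Taggable:  [Persistent object] + [Taggable Versioned Persistent object] + [Taggable]
  take Versioned:  [Persistent object] + [Versioned Persistent object]
  take Persistent:  [Persistent object] + [Persistent object]
  take object:  [object] + [object]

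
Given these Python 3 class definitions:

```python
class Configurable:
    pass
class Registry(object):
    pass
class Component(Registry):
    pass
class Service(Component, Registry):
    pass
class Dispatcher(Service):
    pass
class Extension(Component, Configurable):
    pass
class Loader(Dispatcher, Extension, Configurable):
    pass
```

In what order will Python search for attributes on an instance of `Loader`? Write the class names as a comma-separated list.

L[Loader] = Loader + merge(L[Dispatcher], L[Extension], L[Configurable], [Dispatcher Extension Configurable])
  take Dispatcher:  [Dispatcher Service Component Registry object] + [Extension Component Registry Configurable object] + [Configurable object] + [Dispatcher Extension Configurable]
  take Service:  [Service Component Registry object] + [Extension Component Registry Configurable object] + [Configurable object] + [Extension Configurable]
  take Extension:  [Component Registry object] + [Extension Component Registry Configurable object] + [Configurable object] + [Extension Configurable]
  take Component:  [Component Registry object] + [Component Registry Configurable object] + [Configurable object] + [Configurable]
  take Registry:  [Registry object] + [Registry Configurable object] + [Configurable object] + [Configurable]
  take Configurable:  [object] + [Configurable object] + [Configurable object] + [Configurable]
  take object:  [object] + [object] + [object]

Loader, Dispatcher, Service, Extension, Component, Registry, Configurable, object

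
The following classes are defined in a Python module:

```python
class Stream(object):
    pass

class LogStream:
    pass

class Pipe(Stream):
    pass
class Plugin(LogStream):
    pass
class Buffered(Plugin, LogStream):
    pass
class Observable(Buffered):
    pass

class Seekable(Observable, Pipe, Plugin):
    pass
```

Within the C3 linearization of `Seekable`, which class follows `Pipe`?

Plugin

L[Seekable] = Seekable + merge(L[Observable], L[Pipe], L[Plugin], [Observable Pipe Plugin])
  take Observable:  [Observable Buffered Plugin LogStream object] + [Pipe Stream object] + [Plugin LogStream object] + [Observable Pipe Plugin]
  take Buffered:  [Buffered Plugin LogStream object] + [Pipe Stream object] + [Plugin LogStream object] + [Pipe Plugin]
  take Pipe:  [Plugin LogStream object] + [Pipe Stream object] + [Plugin LogStream object] + [Pipe Plugin]
  take Plugin:  [Plugin LogStream object] + [Stream object] + [Plugin LogStream object] + [Plugin]
  take LogStream:  [LogStream object] + [Stream object] + [LogStream object]
  take Stream:  [object] + [Stream object] + [object]
  take object:  [object] + [object] + [object]
MRO: Seekable Observable Buffered Pipe Plugin LogStream Stream object
Pipe is at position 3; next is Plugin.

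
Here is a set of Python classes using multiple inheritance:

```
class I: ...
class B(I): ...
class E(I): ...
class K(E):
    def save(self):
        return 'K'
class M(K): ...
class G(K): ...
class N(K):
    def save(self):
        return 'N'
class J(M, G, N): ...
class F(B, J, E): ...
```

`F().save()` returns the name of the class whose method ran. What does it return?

N

L[F] = F + merge(L[B], L[J], L[E], [B J E])
  take B:  [B I object] + [J M G N K E I object] + [E I object] + [B J E]
  take J:  [I object] + [J M G N K E I object] + [E I object] + [J E]
  take M:  [I object] + [M G N K E I object] + [E I object] + [E]
  take G:  [I object] + [G N K E I object] + [E I object] + [E]
  take N:  [I object] + [N K E I object] + [E I object] + [E]
  take K:  [I object] + [K E I object] + [E I object] + [E]
  take E:  [I object] + [E I object] + [E I object] + [E]
  take I:  [I object] + [I object] + [I object]
  take object:  [object] + [object] + [object]
MRO: F B J M G N K E I object
save is defined in: K, N. First along the MRO is N.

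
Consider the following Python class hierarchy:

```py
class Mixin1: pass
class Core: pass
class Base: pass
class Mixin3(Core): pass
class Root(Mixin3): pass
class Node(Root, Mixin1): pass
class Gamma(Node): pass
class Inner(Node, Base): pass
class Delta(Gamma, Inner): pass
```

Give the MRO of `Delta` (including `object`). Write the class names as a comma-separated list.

Delta, Gamma, Inner, Node, Root, Mixin3, Core, Mixin1, Base, object

L[Delta] = Delta + merge(L[Gamma], L[Inner], [Gamma Inner])
  take Gamma:  [Gamma Node Root Mixin3 Core Mixin1 object] + [Inner Node Root Mixin3 Core Mixin1 Base object] + [Gamma Inner]
  take Inner:  [Node Root Mixin3 Core Mixin1 object] + [Inner Node Root Mixin3 Core Mixin1 Base object] + [Inner]
  take Node:  [Node Root Mixin3 Core Mixin1 object] + [Node Root Mixin3 Core Mixin1 Base object]
  take Root:  [Root Mixin3 Core Mixin1 object] + [Root Mixin3 Core Mixin1 Base object]
  take Mixin3:  [Mixin3 Core Mixin1 object] + [Mixin3 Core Mixin1 Base object]
  take Core:  [Core Mixin1 object] + [Core Mixin1 Base object]
  take Mixin1:  [Mixin1 object] + [Mixin1 Base object]
  take Base:  [object] + [Base object]
  take object:  [object] + [object]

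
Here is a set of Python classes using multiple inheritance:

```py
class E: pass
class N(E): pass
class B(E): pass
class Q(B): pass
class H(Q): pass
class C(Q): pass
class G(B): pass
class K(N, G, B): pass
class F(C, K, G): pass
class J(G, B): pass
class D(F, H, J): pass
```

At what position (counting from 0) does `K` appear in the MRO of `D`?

5

L[D] = D + merge(L[F], L[H], L[J], [F H J])
  take F:  [F C Q K N G B E object] + [H Q B E object] + [J G B E object] + [F H J]
  take C:  [C Q K N G B E object] + [H Q B E object] + [J G B E object] + [H J]
  take H:  [Q K N G B E object] + [H Q B E object] + [J G B E object] + [H J]
  take Q:  [Q K N G B E object] + [Q B E object] + [J G B E object] + [J]
  take K:  [K N G B E object] + [B E object] + [J G B E object] + [J]
  take N:  [N G B E object] + [B E object] + [J G B E object] + [J]
  take J:  [G B E object] + [B E object] + [J G B E object] + [J]
  take G:  [G B E object] + [B E object] + [G B E object]
  take B:  [B E object] + [B E object] + [B E object]
  take E:  [E object] + [E object] + [E object]
  take object:  [object] + [object] + [object]
MRO: D F C H Q K N J G B E object
K sits at index 5.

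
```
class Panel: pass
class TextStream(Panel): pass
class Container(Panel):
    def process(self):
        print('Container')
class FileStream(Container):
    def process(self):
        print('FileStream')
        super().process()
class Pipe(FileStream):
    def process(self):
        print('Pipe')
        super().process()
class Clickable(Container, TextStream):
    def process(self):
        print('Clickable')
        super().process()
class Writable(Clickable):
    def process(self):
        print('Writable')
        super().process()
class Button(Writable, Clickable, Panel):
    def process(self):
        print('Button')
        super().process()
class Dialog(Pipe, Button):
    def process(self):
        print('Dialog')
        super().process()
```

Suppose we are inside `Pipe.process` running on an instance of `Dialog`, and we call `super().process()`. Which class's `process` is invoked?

L[Dialog] = Dialog + merge(L[Pipe], L[Button], [Pipe Button])
  take Pipe:  [Pipe FileStream Container Panel object] + [Button Writable Clickable Container TextStream Panel object] + [Pipe Button]
  take FileStream:  [FileStream Container Panel object] + [Button Writable Clickable Container TextStream Panel object] + [Button]
  take Button:  [Container Panel object] + [Button Writable Clickable Container TextStream Panel object] + [Button]
  take Writable:  [Container Panel object] + [Writable Clickable Container TextStream Panel object]
  take Clickable:  [Container Panel object] + [Clickable Container TextStream Panel object]
  take Container:  [Container Panel object] + [Container TextStream Panel object]
  take TextStream:  [Panel object] + [TextStream Panel object]
  take Panel:  [Panel object] + [Panel object]
  take object:  [object] + [object]
MRO: Dialog Pipe FileStream Button Writable Clickable Container TextStream Panel object
super() in Pipe.process on a Dialog instance goes to the class after Pipe in Dialog's MRO: FileStream.

FileStream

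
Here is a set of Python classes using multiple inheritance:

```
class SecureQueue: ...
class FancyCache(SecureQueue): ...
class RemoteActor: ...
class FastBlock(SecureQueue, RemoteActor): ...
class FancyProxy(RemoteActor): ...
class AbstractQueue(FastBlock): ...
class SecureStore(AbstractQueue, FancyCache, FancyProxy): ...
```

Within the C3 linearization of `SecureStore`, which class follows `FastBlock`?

FancyCache

L[SecureStore] = SecureStore + merge(L[AbstractQueue], L[FancyCache], L[FancyProxy], [AbstractQueue FancyCache FancyProxy])
  take AbstractQueue:  [AbstractQueue FastBlock SecureQueue RemoteActor object] + [FancyCache SecureQueue object] + [FancyProxy RemoteActor object] + [AbstractQueue FancyCache FancyProxy]
  take FastBlock:  [FastBlock SecureQueue RemoteActor object] + [FancyCache SecureQueue object] + [FancyProxy RemoteActor object] + [FancyCache FancyProxy]
  take FancyCache:  [SecureQueue RemoteActor object] + [FancyCache SecureQueue object] + [FancyProxy RemoteActor object] + [FancyCache FancyProxy]
  take SecureQueue:  [SecureQueue RemoteActor object] + [SecureQueue object] + [FancyProxy RemoteActor object] + [FancyProxy]
  take FancyProxy:  [RemoteActor object] + [object] + [FancyProxy RemoteActor object] + [FancyProxy]
  take RemoteActor:  [RemoteActor object] + [object] + [RemoteActor object]
  take object:  [object] + [object] + [object]
MRO: SecureStore AbstractQueue FastBlock FancyCache SecureQueue FancyProxy RemoteActor object
FastBlock is at position 2; next is FancyCache.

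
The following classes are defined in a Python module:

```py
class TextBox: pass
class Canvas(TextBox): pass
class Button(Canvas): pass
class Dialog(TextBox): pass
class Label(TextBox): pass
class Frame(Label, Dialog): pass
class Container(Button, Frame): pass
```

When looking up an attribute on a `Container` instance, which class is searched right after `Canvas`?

Frame

L[Container] = Container + merge(L[Button], L[Frame], [Button Frame])
  take Button:  [Button Canvas TextBox object] + [Frame Label Dialog TextBox object] + [Button Frame]
  take Canvas:  [Canvas TextBox object] + [Frame Label Dialog TextBox object] + [Frame]
  take Frame:  [TextBox object] + [Frame Label Dialog TextBox object] + [Frame]
  take Label:  [TextBox object] + [Label Dialog TextBox object]
  take Dialog:  [TextBox object] + [Dialog TextBox object]
  take TextBox:  [TextBox object] + [TextBox object]
  take object:  [object] + [object]
MRO: Container Button Canvas Frame Label Dialog TextBox object
Canvas is at position 2; next is Frame.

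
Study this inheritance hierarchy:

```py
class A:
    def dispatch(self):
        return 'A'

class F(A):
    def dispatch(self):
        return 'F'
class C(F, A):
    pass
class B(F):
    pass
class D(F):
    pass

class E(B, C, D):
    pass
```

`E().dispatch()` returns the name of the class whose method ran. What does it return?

L[E] = E + merge(L[B], L[C], L[D], [B C D])
  take B:  [B F A object] + [C F A object] + [D F A object] + [B C D]
  take C:  [F A object] + [C F A object] + [D F A object] + [C D]
  take D:  [F A object] + [F A object] + [D F A object] + [D]
  take F:  [F A object] + [F A object] + [F A object]
  take A:  [A object] + [A object] + [A object]
  take object:  [object] + [object] + [object]
MRO: E B C D F A object
dispatch is defined in: A, F. First along the MRO is F.

F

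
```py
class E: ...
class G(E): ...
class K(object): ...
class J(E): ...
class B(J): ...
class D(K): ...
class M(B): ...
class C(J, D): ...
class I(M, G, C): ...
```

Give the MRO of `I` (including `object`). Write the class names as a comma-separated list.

I, M, B, G, C, J, E, D, K, object

L[I] = I + merge(L[M], L[G], L[C], [M G C])
  take M:  [M B J E object] + [G E object] + [C J E D K object] + [M G C]
  take B:  [B J E object] + [G E object] + [C J E D K object] + [G C]
  take G:  [J E object] + [G E object] + [C J E D K object] + [G C]
  take C:  [J E object] + [E object] + [C J E D K object] + [C]
  take J:  [J E object] + [E object] + [J E D K object]
  take E:  [E object] + [E object] + [E D K object]
  take D:  [object] + [object] + [D K object]
  take K:  [object] + [object] + [K object]
  take object:  [object] + [object] + [object]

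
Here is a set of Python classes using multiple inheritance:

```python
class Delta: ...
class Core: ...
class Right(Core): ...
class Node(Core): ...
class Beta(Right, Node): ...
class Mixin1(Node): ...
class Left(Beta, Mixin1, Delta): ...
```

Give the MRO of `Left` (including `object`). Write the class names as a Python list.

L[Left] = Left + merge(L[Beta], L[Mixin1], L[Delta], [Beta Mixin1 Delta])
  take Beta:  [Beta Right Node Core object] + [Mixin1 Node Core object] + [Delta object] + [Beta Mixin1 Delta]
  take Right:  [Right Node Core object] + [Mixin1 Node Core object] + [Delta object] + [Mixin1 Delta]
  take Mixin1:  [Node Core object] + [Mixin1 Node Core object] + [Delta object] + [Mixin1 Delta]
  take Node:  [Node Core object] + [Node Core object] + [Delta object] + [Delta]
  take Core:  [Core object] + [Core object] + [Delta object] + [Delta]
  take Delta:  [object] + [object] + [Delta object] + [Delta]
  take object:  [object] + [object] + [object]

[Left, Beta, Right, Mixin1, Node, Core, Delta, object]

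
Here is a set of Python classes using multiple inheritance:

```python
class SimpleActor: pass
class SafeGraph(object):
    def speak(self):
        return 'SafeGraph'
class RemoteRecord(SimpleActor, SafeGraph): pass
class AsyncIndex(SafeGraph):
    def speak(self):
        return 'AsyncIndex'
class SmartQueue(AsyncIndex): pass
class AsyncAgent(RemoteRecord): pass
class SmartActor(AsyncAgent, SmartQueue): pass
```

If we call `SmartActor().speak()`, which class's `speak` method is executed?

AsyncIndex

L[SmartActor] = SmartActor + merge(L[AsyncAgent], L[SmartQueue], [AsyncAgent SmartQueue])
  take AsyncAgent:  [AsyncAgent RemoteRecord SimpleActor SafeGraph object] + [SmartQueue AsyncIndex SafeGraph object] + [AsyncAgent SmartQueue]
  take RemoteRecord:  [RemoteRecord SimpleActor SafeGraph object] + [SmartQueue AsyncIndex SafeGraph object] + [SmartQueue]
  take SimpleActor:  [SimpleActor SafeGraph object] + [SmartQueue AsyncIndex SafeGraph object] + [SmartQueue]
  take SmartQueue:  [SafeGraph object] + [SmartQueue AsyncIndex SafeGraph object] + [SmartQueue]
  take AsyncIndex:  [SafeGraph object] + [AsyncIndex SafeGraph object]
  take SafeGraph:  [SafeGraph object] + [SafeGraph object]
  take object:  [object] + [object]
MRO: SmartActor AsyncAgent RemoteRecord SimpleActor SmartQueue AsyncIndex SafeGraph object
speak is defined in: AsyncIndex, SafeGraph. First along the MRO is AsyncIndex.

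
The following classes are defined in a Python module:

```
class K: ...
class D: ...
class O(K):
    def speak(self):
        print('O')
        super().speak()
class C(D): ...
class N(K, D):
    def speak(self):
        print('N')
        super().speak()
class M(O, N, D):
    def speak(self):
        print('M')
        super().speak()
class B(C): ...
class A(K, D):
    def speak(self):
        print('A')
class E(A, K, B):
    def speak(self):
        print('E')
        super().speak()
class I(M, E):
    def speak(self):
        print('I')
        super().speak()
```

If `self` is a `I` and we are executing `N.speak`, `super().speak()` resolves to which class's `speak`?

L[I] = I + merge(L[M], L[E], [M E])
  take M:  [M O N K D object] + [E A K B C D object] + [M E]
  take O:  [O N K D object] + [E A K B C D object] + [E]
  take N:  [N K D object] + [E A K B C D object] + [E]
  take E:  [K D object] + [E A K B C D object] + [E]
  take A:  [K D object] + [A K B C D object]
  take K:  [K D object] + [K B C D object]
  take B:  [D object] + [B C D object]
  take C:  [D object] + [C D object]
  take D:  [D object] + [D object]
  take object:  [object] + [object]
MRO: I M O N E A K B C D object
super() in N.speak on a I instance goes to the class after N in I's MRO: E.

E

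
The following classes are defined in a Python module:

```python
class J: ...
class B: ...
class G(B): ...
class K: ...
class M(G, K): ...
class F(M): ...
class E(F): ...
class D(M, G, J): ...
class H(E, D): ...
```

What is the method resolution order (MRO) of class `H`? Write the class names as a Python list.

[H, E, F, D, M, G, B, K, J, object]

L[H] = H + merge(L[E], L[D], [E D])
  take E:  [E F M G B K object] + [D M G B K J object] + [E D]
  take F:  [F M G B K object] + [D M G B K J object] + [D]
  take D:  [M G B K object] + [D M G B K J object] + [D]
  take M:  [M G B K object] + [M G B K J object]
  take G:  [G B K object] + [G B K J object]
  take B:  [B K object] + [B K J object]
  take K:  [K object] + [K J object]
  take J:  [object] + [J object]
  take object:  [object] + [object]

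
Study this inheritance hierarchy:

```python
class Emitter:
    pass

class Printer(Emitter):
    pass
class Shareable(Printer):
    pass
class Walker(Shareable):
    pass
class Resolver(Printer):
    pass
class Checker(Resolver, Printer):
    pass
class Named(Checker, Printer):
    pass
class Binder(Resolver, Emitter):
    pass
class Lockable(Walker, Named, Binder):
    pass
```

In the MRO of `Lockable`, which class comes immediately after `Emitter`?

object

L[Lockable] = Lockable + merge(L[Walker], L[Named], L[Binder], [Walker Named Binder])
  take Walker:  [Walker Shareable Printer Emitter object] + [Named Checker Resolver Printer Emitter object] + [Binder Resolver Printer Emitter object] + [Walker Named Binder]
  take Shareable:  [Shareable Printer Emitter object] + [Named Checker Resolver Printer Emitter object] + [Binder Resolver Printer Emitter object] + [Named Binder]
  take Named:  [Printer Emitter object] + [Named Checker Resolver Printer Emitter object] + [Binder Resolver Printer Emitter object] + [Named Binder]
  take Checker:  [Printer Emitter object] + [Checker Resolver Printer Emitter object] + [Binder Resolver Printer Emitter object] + [Binder]
  take Binder:  [Printer Emitter object] + [Resolver Printer Emitter object] + [Binder Resolver Printer Emitter object] + [Binder]
  take Resolver:  [Printer Emitter object] + [Resolver Printer Emitter object] + [Resolver Printer Emitter object]
  take Printer:  [Printer Emitter object] + [Printer Emitter object] + [Printer Emitter object]
  take Emitter:  [Emitter object] + [Emitter object] + [Emitter object]
  take object:  [object] + [object] + [object]
MRO: Lockable Walker Shareable Named Checker Binder Resolver Printer Emitter object
Emitter is at position 8; next is object.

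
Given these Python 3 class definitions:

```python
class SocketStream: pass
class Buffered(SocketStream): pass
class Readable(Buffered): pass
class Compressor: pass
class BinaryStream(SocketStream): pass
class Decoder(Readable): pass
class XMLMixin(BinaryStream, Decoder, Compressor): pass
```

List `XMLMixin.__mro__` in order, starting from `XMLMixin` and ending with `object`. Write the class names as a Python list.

L[XMLMixin] = XMLMixin + merge(L[BinaryStream], L[Decoder], L[Compressor], [BinaryStream Decoder Compressor])
  take BinaryStream:  [BinaryStream SocketStream object] + [Decoder Readable Buffered SocketStream object] + [Compressor object] + [BinaryStream Decoder Compressor]
  take Decoder:  [SocketStream object] + [Decoder Readable Buffered SocketStream object] + [Compressor object] + [Decoder Compressor]
  take Readable:  [SocketStream object] + [Readable Buffered SocketStream object] + [Compressor object] + [Compressor]
  take Buffered:  [SocketStream object] + [Buffered SocketStream object] + [Compressor object] + [Compressor]
  take SocketStream:  [SocketStream object] + [SocketStream object] + [Compressor object] + [Compressor]
  take Compressor:  [object] + [object] + [Compressor object] + [Compressor]
  take object:  [object] + [object] + [object]

[XMLMixin, BinaryStream, Decoder, Readable, Buffered, SocketStream, Compressor, object]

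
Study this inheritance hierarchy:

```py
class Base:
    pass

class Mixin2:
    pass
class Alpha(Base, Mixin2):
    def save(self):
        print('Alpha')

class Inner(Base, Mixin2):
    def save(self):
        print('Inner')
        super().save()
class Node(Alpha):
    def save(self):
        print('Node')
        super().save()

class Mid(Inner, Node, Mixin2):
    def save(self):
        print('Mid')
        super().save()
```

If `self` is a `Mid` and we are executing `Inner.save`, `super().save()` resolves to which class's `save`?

L[Mid] = Mid + merge(L[Inner], L[Node], L[Mixin2], [Inner Node Mixin2])
  take Inner:  [Inner Base Mixin2 object] + [Node Alpha Base Mixin2 object] + [Mixin2 object] + [Inner Node Mixin2]
  take Node:  [Base Mixin2 object] + [Node Alpha Base Mixin2 object] + [Mixin2 object] + [Node Mixin2]
  take Alpha:  [Base Mixin2 object] + [Alpha Base Mixin2 object] + [Mixin2 object] + [Mixin2]
  take Base:  [Base Mixin2 object] + [Base Mixin2 object] + [Mixin2 object] + [Mixin2]
  take Mixin2:  [Mixin2 object] + [Mixin2 object] + [Mixin2 object] + [Mixin2]
  take object:  [object] + [object] + [object]
MRO: Mid Inner Node Alpha Base Mixin2 object
super() in Inner.save on a Mid instance goes to the class after Inner in Mid's MRO: Node.

Node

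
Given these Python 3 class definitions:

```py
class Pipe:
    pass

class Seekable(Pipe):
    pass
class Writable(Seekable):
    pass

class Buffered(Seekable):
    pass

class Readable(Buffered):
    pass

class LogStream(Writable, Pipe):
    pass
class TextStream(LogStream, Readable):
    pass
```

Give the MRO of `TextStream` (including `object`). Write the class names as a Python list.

[TextStream, LogStream, Writable, Readable, Buffered, Seekable, Pipe, object]

L[TextStream] = TextStream + merge(L[LogStream], L[Readable], [LogStream Readable])
  take LogStream:  [LogStream Writable Seekable Pipe object] + [Readable Buffered Seekable Pipe object] + [LogStream Readable]
  take Writable:  [Writable Seekable Pipe object] + [Readable Buffered Seekable Pipe object] + [Readable]
  take Readable:  [Seekable Pipe object] + [Readable Buffered Seekable Pipe object] + [Readable]
  take Buffered:  [Seekable Pipe object] + [Buffered Seekable Pipe object]
  take Seekable:  [Seekable Pipe object] + [Seekable Pipe object]
  take Pipe:  [Pipe object] + [Pipe object]
  take object:  [object] + [object]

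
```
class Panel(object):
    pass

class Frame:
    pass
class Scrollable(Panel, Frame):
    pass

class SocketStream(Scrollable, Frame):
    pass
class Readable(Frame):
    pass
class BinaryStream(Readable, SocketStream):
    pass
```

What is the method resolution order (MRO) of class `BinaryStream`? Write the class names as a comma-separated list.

BinaryStream, Readable, SocketStream, Scrollable, Panel, Frame, object

L[BinaryStream] = BinaryStream + merge(L[Readable], L[SocketStream], [Readable SocketStream])
  take Readable:  [Readable Frame object] + [SocketStream Scrollable Panel Frame object] + [Readable SocketStream]
  take SocketStream:  [Frame object] + [SocketStream Scrollable Panel Frame object] + [SocketStream]
  take Scrollable:  [Frame object] + [Scrollable Panel Frame object]
  take Panel:  [Frame object] + [Panel Frame object]
  take Frame:  [Frame object] + [Frame object]
  take object:  [object] + [object]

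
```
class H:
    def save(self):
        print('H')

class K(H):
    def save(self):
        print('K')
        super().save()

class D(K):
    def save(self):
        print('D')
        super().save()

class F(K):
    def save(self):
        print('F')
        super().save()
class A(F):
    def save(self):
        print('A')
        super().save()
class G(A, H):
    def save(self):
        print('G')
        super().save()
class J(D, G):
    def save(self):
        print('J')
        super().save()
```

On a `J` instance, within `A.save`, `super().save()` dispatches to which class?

L[J] = J + merge(L[D], L[G], [D G])
  take D:  [D K H object] + [G A F K H object] + [D G]
  take G:  [K H object] + [G A F K H object] + [G]
  take A:  [K H object] + [A F K H object]
  take F:  [K H object] + [F K H object]
  take K:  [K H object] + [K H object]
  take H:  [H object] + [H object]
  take object:  [object] + [object]
MRO: J D G A F K H object
super() in A.save on a J instance goes to the class after A in J's MRO: F.

F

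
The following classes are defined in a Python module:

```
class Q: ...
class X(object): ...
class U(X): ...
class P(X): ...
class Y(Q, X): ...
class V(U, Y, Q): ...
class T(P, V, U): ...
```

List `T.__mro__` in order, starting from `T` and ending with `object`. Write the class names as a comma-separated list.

T, P, V, U, Y, Q, X, object

L[T] = T + merge(L[P], L[V], L[U], [P V U])
  take P:  [P X object] + [V U Y Q X object] + [U X object] + [P V U]
  take V:  [X object] + [V U Y Q X object] + [U X object] + [V U]
  take U:  [X object] + [U Y Q X object] + [U X object] + [U]
  take Y:  [X object] + [Y Q X object] + [X object]
  take Q:  [X object] + [Q X object] + [X object]
  take X:  [X object] + [X object] + [X object]
  take object:  [object] + [object] + [object]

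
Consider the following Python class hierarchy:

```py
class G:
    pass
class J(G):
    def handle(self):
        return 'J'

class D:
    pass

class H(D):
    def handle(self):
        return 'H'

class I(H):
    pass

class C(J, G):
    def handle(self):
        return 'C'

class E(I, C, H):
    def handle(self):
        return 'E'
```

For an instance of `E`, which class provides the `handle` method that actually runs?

L[E] = E + merge(L[I], L[C], L[H], [I C H])
  take I:  [I H D object] + [C J G object] + [H D object] + [I C H]
  take C:  [H D object] + [C J G object] + [H D object] + [C H]
  take H:  [H D object] + [J G object] + [H D object] + [H]
  take D:  [D object] + [J G object] + [D object]
  take J:  [object] + [J G object] + [object]
  take G:  [object] + [G object] + [object]
  take object:  [object] + [object] + [object]
MRO: E I C H D J G object
handle is defined in: C, E, H, J. First along the MRO is E.

E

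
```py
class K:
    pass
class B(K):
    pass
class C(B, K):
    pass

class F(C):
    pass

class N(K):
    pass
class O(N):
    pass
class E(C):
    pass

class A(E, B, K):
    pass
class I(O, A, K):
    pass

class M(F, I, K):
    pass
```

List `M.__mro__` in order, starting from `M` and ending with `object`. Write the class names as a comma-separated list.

M, F, I, O, N, A, E, C, B, K, object

L[M] = M + merge(L[F], L[I], L[K], [F I K])
  take F:  [F C B K object] + [I O N A E C B K object] + [K object] + [F I K]
  take I:  [C B K object] + [I O N A E C B K object] + [K object] + [I K]
  take O:  [C B K object] + [O N A E C B K object] + [K object] + [K]
  take N:  [C B K object] + [N A E C B K object] + [K object] + [K]
  take A:  [C B K object] + [A E C B K object] + [K object] + [K]
  take E:  [C B K object] + [E C B K object] + [K object] + [K]
  take C:  [C B K object] + [C B K object] + [K object] + [K]
  take B:  [B K object] + [B K object] + [K object] + [K]
  take K:  [K object] + [K object] + [K object] + [K]
  take object:  [object] + [object] + [object]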